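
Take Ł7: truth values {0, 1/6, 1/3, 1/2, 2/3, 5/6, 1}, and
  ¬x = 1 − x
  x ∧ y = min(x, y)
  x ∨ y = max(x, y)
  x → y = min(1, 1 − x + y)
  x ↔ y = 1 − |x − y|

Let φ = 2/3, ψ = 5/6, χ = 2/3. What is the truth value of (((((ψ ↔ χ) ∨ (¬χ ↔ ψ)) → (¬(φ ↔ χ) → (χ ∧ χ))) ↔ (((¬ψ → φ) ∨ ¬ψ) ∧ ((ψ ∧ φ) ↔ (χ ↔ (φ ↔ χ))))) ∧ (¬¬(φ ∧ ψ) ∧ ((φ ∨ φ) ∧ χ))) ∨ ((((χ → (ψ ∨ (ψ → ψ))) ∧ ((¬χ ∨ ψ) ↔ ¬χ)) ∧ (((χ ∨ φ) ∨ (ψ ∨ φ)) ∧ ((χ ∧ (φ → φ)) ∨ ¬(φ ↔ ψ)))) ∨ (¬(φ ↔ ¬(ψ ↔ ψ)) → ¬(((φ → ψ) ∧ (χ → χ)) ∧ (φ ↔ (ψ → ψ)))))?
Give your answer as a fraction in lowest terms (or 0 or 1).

2/3

ψ ↔ χ = 5/6 ↔ 2/3 = 5/6
¬χ = ¬2/3 = 1/3
¬χ ↔ ψ = 1/3 ↔ 5/6 = 1/2
(ψ ↔ χ) ∨ (¬χ ↔ ψ) = 5/6 ∨ 1/2 = 5/6
φ ↔ χ = 2/3 ↔ 2/3 = 1
¬(φ ↔ χ) = ¬1 = 0
χ ∧ χ = 2/3 ∧ 2/3 = 2/3
¬(φ ↔ χ) → (χ ∧ χ) = 0 → 2/3 = 1
((ψ ↔ χ) ∨ (¬χ ↔ ψ)) → (¬(φ ↔ χ) → (χ ∧ χ)) = 5/6 → 1 = 1
¬ψ = ¬5/6 = 1/6
¬ψ → φ = 1/6 → 2/3 = 1
¬ψ = ¬5/6 = 1/6
(¬ψ → φ) ∨ ¬ψ = 1 ∨ 1/6 = 1
ψ ∧ φ = 5/6 ∧ 2/3 = 2/3
φ ↔ χ = 2/3 ↔ 2/3 = 1
χ ↔ (φ ↔ χ) = 2/3 ↔ 1 = 2/3
(ψ ∧ φ) ↔ (χ ↔ (φ ↔ χ)) = 2/3 ↔ 2/3 = 1
((¬ψ → φ) ∨ ¬ψ) ∧ ((ψ ∧ φ) ↔ (χ ↔ (φ ↔ χ))) = 1 ∧ 1 = 1
(((ψ ↔ χ) ∨ (¬χ ↔ ψ)) → (¬(φ ↔ χ) → (χ ∧ χ))) ↔ (((¬ψ → φ) ∨ ¬ψ) ∧ ((ψ ∧ φ) ↔ (χ ↔ (φ ↔ χ)))) = 1 ↔ 1 = 1
φ ∧ ψ = 2/3 ∧ 5/6 = 2/3
¬(φ ∧ ψ) = ¬2/3 = 1/3
¬¬(φ ∧ ψ) = ¬1/3 = 2/3
φ ∨ φ = 2/3 ∨ 2/3 = 2/3
(φ ∨ φ) ∧ χ = 2/3 ∧ 2/3 = 2/3
¬¬(φ ∧ ψ) ∧ ((φ ∨ φ) ∧ χ) = 2/3 ∧ 2/3 = 2/3
((((ψ ↔ χ) ∨ (¬χ ↔ ψ)) → (¬(φ ↔ χ) → (χ ∧ χ))) ↔ (((¬ψ → φ) ∨ ¬ψ) ∧ ((ψ ∧ φ) ↔ (χ ↔ (φ ↔ χ))))) ∧ (¬¬(φ ∧ ψ) ∧ ((φ ∨ φ) ∧ χ)) = 1 ∧ 2/3 = 2/3
ψ → ψ = 5/6 → 5/6 = 1
ψ ∨ (ψ → ψ) = 5/6 ∨ 1 = 1
χ → (ψ ∨ (ψ → ψ)) = 2/3 → 1 = 1
¬χ = ¬2/3 = 1/3
¬χ ∨ ψ = 1/3 ∨ 5/6 = 5/6
¬χ = ¬2/3 = 1/3
(¬χ ∨ ψ) ↔ ¬χ = 5/6 ↔ 1/3 = 1/2
(χ → (ψ ∨ (ψ → ψ))) ∧ ((¬χ ∨ ψ) ↔ ¬χ) = 1 ∧ 1/2 = 1/2
χ ∨ φ = 2/3 ∨ 2/3 = 2/3
ψ ∨ φ = 5/6 ∨ 2/3 = 5/6
(χ ∨ φ) ∨ (ψ ∨ φ) = 2/3 ∨ 5/6 = 5/6
φ → φ = 2/3 → 2/3 = 1
χ ∧ (φ → φ) = 2/3 ∧ 1 = 2/3
φ ↔ ψ = 2/3 ↔ 5/6 = 5/6
¬(φ ↔ ψ) = ¬5/6 = 1/6
(χ ∧ (φ → φ)) ∨ ¬(φ ↔ ψ) = 2/3 ∨ 1/6 = 2/3
((χ ∨ φ) ∨ (ψ ∨ φ)) ∧ ((χ ∧ (φ → φ)) ∨ ¬(φ ↔ ψ)) = 5/6 ∧ 2/3 = 2/3
((χ → (ψ ∨ (ψ → ψ))) ∧ ((¬χ ∨ ψ) ↔ ¬χ)) ∧ (((χ ∨ φ) ∨ (ψ ∨ φ)) ∧ ((χ ∧ (φ → φ)) ∨ ¬(φ ↔ ψ))) = 1/2 ∧ 2/3 = 1/2
ψ ↔ ψ = 5/6 ↔ 5/6 = 1
¬(ψ ↔ ψ) = ¬1 = 0
φ ↔ ¬(ψ ↔ ψ) = 2/3 ↔ 0 = 1/3
¬(φ ↔ ¬(ψ ↔ ψ)) = ¬1/3 = 2/3
φ → ψ = 2/3 → 5/6 = 1
χ → χ = 2/3 → 2/3 = 1
(φ → ψ) ∧ (χ → χ) = 1 ∧ 1 = 1
ψ → ψ = 5/6 → 5/6 = 1
φ ↔ (ψ → ψ) = 2/3 ↔ 1 = 2/3
((φ → ψ) ∧ (χ → χ)) ∧ (φ ↔ (ψ → ψ)) = 1 ∧ 2/3 = 2/3
¬(((φ → ψ) ∧ (χ → χ)) ∧ (φ ↔ (ψ → ψ))) = ¬2/3 = 1/3
¬(φ ↔ ¬(ψ ↔ ψ)) → ¬(((φ → ψ) ∧ (χ → χ)) ∧ (φ ↔ (ψ → ψ))) = 2/3 → 1/3 = 2/3
(((χ → (ψ ∨ (ψ → ψ))) ∧ ((¬χ ∨ ψ) ↔ ¬χ)) ∧ (((χ ∨ φ) ∨ (ψ ∨ φ)) ∧ ((χ ∧ (φ → φ)) ∨ ¬(φ ↔ ψ)))) ∨ (¬(φ ↔ ¬(ψ ↔ ψ)) → ¬(((φ → ψ) ∧ (χ → χ)) ∧ (φ ↔ (ψ → ψ)))) = 1/2 ∨ 2/3 = 2/3
(((((ψ ↔ χ) ∨ (¬χ ↔ ψ)) → (¬(φ ↔ χ) → (χ ∧ χ))) ↔ (((¬ψ → φ) ∨ ¬ψ) ∧ ((ψ ∧ φ) ↔ (χ ↔ (φ ↔ χ))))) ∧ (¬¬(φ ∧ ψ) ∧ ((φ ∨ φ) ∧ χ))) ∨ ((((χ → (ψ ∨ (ψ → ψ))) ∧ ((¬χ ∨ ψ) ↔ ¬χ)) ∧ (((χ ∨ φ) ∨ (ψ ∨ φ)) ∧ ((χ ∧ (φ → φ)) ∨ ¬(φ ↔ ψ)))) ∨ (¬(φ ↔ ¬(ψ ↔ ψ)) → ¬(((φ → ψ) ∧ (χ → χ)) ∧ (φ ↔ (ψ → ψ))))) = 2/3 ∨ 2/3 = 2/3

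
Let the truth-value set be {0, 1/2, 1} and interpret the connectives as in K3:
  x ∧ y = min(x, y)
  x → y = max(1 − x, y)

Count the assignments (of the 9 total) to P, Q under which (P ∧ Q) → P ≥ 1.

7

P = 0, Q = 0 ↦ 1  ≥
P = 0, Q = 1/2 ↦ 1  ≥
P = 0, Q = 1 ↦ 1  ≥
P = 1/2, Q = 0 ↦ 1  ≥
P = 1/2, Q = 1/2 ↦ 1/2  <
P = 1/2, Q = 1 ↦ 1/2  <
P = 1, Q = 0 ↦ 1  ≥
P = 1, Q = 1/2 ↦ 1  ≥
P = 1, Q = 1 ↦ 1  ≥
So 7 of the 9 assignments meet the threshold.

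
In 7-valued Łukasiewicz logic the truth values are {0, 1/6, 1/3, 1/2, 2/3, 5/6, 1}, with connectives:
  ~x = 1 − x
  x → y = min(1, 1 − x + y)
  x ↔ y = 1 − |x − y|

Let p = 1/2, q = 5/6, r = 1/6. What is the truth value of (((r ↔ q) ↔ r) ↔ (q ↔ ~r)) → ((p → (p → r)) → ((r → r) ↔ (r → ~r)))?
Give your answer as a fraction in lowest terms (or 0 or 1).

1

r ↔ q = 1/6 ↔ 5/6 = 1/3
(r ↔ q) ↔ r = 1/3 ↔ 1/6 = 5/6
~r = ~1/6 = 5/6
q ↔ ~r = 5/6 ↔ 5/6 = 1
((r ↔ q) ↔ r) ↔ (q ↔ ~r) = 5/6 ↔ 1 = 5/6
p → r = 1/2 → 1/6 = 2/3
p → (p → r) = 1/2 → 2/3 = 1
r → r = 1/6 → 1/6 = 1
~r = ~1/6 = 5/6
r → ~r = 1/6 → 5/6 = 1
(r → r) ↔ (r → ~r) = 1 ↔ 1 = 1
(p → (p → r)) → ((r → r) ↔ (r → ~r)) = 1 → 1 = 1
(((r ↔ q) ↔ r) ↔ (q ↔ ~r)) → ((p → (p → r)) → ((r → r) ↔ (r → ~r))) = 5/6 → 1 = 1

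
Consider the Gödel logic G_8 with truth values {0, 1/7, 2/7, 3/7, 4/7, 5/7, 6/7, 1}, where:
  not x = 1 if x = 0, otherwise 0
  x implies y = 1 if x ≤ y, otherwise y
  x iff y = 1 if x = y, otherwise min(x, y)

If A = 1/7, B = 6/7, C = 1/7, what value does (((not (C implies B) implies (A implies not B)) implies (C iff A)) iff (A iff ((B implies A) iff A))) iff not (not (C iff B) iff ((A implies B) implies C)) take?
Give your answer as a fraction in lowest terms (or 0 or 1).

1/7

C implies B = 1/7 implies 6/7 = 1
not (C implies B) = not 1 = 0
not B = not 6/7 = 0
A implies not B = 1/7 implies 0 = 0
not (C implies B) implies (A implies not B) = 0 implies 0 = 1
C iff A = 1/7 iff 1/7 = 1
(not (C implies B) implies (A implies not B)) implies (C iff A) = 1 implies 1 = 1
B implies A = 6/7 implies 1/7 = 1/7
(B implies A) iff A = 1/7 iff 1/7 = 1
A iff ((B implies A) iff A) = 1/7 iff 1 = 1/7
((not (C implies B) implies (A implies not B)) implies (C iff A)) iff (A iff ((B implies A) iff A)) = 1 iff 1/7 = 1/7
C iff B = 1/7 iff 6/7 = 1/7
not (C iff B) = not 1/7 = 0
A implies B = 1/7 implies 6/7 = 1
(A implies B) implies C = 1 implies 1/7 = 1/7
not (C iff B) iff ((A implies B) implies C) = 0 iff 1/7 = 0
not (not (C iff B) iff ((A implies B) implies C)) = not 0 = 1
(((not (C implies B) implies (A implies not B)) implies (C iff A)) iff (A iff ((B implies A) iff A))) iff not (not (C iff B) iff ((A implies B) implies C)) = 1/7 iff 1 = 1/7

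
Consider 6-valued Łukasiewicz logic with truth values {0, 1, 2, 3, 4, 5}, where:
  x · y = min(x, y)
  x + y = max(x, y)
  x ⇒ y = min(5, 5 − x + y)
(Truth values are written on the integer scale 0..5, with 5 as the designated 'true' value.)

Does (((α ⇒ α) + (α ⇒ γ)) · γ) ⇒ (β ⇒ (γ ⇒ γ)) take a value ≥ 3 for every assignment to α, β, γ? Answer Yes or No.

At α = 0, β = 1, γ = 0, for instance:
α ⇒ α = 0 ⇒ 0 = 5
α ⇒ γ = 0 ⇒ 0 = 5
(α ⇒ α) + (α ⇒ γ) = 5 + 5 = 5
((α ⇒ α) + (α ⇒ γ)) · γ = 5 · 0 = 0
γ ⇒ γ = 0 ⇒ 0 = 5
β ⇒ (γ ⇒ γ) = 1 ⇒ 5 = 5
(((α ⇒ α) + (α ⇒ γ)) · γ) ⇒ (β ⇒ (γ ⇒ γ)) = 0 ⇒ 5 = 5
and checking the remaining 215 assignments likewise gives ≥ 3 in every case.

Yes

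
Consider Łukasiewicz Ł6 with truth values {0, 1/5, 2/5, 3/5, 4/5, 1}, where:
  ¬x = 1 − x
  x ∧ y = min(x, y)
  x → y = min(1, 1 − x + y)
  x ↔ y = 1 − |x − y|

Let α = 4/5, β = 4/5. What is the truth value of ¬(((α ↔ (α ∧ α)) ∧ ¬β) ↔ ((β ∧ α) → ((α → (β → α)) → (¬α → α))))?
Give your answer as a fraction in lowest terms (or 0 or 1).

4/5

α ∧ α = 4/5 ∧ 4/5 = 4/5
α ↔ (α ∧ α) = 4/5 ↔ 4/5 = 1
¬β = ¬4/5 = 1/5
(α ↔ (α ∧ α)) ∧ ¬β = 1 ∧ 1/5 = 1/5
β ∧ α = 4/5 ∧ 4/5 = 4/5
β → α = 4/5 → 4/5 = 1
α → (β → α) = 4/5 → 1 = 1
¬α = ¬4/5 = 1/5
¬α → α = 1/5 → 4/5 = 1
(α → (β → α)) → (¬α → α) = 1 → 1 = 1
(β ∧ α) → ((α → (β → α)) → (¬α → α)) = 4/5 → 1 = 1
((α ↔ (α ∧ α)) ∧ ¬β) ↔ ((β ∧ α) → ((α → (β → α)) → (¬α → α))) = 1/5 ↔ 1 = 1/5
¬(((α ↔ (α ∧ α)) ∧ ¬β) ↔ ((β ∧ α) → ((α → (β → α)) → (¬α → α)))) = ¬1/5 = 4/5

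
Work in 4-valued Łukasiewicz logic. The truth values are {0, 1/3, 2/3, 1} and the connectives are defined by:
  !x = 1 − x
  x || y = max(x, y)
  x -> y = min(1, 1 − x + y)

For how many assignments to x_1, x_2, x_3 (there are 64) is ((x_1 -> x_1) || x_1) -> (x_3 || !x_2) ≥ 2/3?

value 1: 28 assignments (counts)
value 2/3: 20 assignments (counts)
value 1/3: 12 assignments
value 0: 4 assignments
So 48 of the 64 assignments meet the threshold.

48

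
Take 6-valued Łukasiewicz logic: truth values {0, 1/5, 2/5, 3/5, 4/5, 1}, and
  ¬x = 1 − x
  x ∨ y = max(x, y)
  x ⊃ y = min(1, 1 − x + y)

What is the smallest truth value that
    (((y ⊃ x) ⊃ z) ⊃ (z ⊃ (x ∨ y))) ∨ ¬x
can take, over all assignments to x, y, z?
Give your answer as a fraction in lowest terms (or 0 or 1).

Take x = 2/5, y = 0, z = 1:
y ⊃ x = 0 ⊃ 2/5 = 1
(y ⊃ x) ⊃ z = 1 ⊃ 1 = 1
x ∨ y = 2/5 ∨ 0 = 2/5
z ⊃ (x ∨ y) = 1 ⊃ 2/5 = 2/5
((y ⊃ x) ⊃ z) ⊃ (z ⊃ (x ∨ y)) = 1 ⊃ 2/5 = 2/5
¬x = ¬2/5 = 3/5
(((y ⊃ x) ⊃ z) ⊃ (z ⊃ (x ∨ y))) ∨ ¬x = 2/5 ∨ 3/5 = 3/5
No assignment yields a value below 3/5, so this is the minimum.

3/5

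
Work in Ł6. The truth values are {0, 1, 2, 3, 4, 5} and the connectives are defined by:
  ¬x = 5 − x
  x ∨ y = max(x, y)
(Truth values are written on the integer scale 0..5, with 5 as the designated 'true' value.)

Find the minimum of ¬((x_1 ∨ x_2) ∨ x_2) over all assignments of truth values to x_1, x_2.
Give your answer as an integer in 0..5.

0

Take x_1 = 0, x_2 = 5:
x_1 ∨ x_2 = 0 ∨ 5 = 5
(x_1 ∨ x_2) ∨ x_2 = 5 ∨ 5 = 5
¬((x_1 ∨ x_2) ∨ x_2) = ¬5 = 0
No assignment yields a value below 0, so this is the minimum.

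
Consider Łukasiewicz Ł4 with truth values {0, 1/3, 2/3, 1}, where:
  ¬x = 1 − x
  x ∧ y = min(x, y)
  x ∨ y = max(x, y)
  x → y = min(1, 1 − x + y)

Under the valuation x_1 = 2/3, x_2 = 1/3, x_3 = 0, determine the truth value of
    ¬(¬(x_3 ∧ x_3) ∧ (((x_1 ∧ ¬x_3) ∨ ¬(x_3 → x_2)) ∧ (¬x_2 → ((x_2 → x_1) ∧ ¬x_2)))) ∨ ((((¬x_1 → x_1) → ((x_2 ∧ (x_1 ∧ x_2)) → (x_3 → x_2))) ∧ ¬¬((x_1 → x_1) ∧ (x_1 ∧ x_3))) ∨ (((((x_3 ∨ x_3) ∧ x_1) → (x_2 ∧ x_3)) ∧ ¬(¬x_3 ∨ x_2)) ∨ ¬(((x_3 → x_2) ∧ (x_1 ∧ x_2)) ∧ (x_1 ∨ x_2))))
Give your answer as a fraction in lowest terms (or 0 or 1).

x_3 ∧ x_3 = 0 ∧ 0 = 0
¬(x_3 ∧ x_3) = ¬0 = 1
¬x_3 = ¬0 = 1
x_1 ∧ ¬x_3 = 2/3 ∧ 1 = 2/3
x_3 → x_2 = 0 → 1/3 = 1
¬(x_3 → x_2) = ¬1 = 0
(x_1 ∧ ¬x_3) ∨ ¬(x_3 → x_2) = 2/3 ∨ 0 = 2/3
¬x_2 = ¬1/3 = 2/3
x_2 → x_1 = 1/3 → 2/3 = 1
¬x_2 = ¬1/3 = 2/3
(x_2 → x_1) ∧ ¬x_2 = 1 ∧ 2/3 = 2/3
¬x_2 → ((x_2 → x_1) ∧ ¬x_2) = 2/3 → 2/3 = 1
((x_1 ∧ ¬x_3) ∨ ¬(x_3 → x_2)) ∧ (¬x_2 → ((x_2 → x_1) ∧ ¬x_2)) = 2/3 ∧ 1 = 2/3
¬(x_3 ∧ x_3) ∧ (((x_1 ∧ ¬x_3) ∨ ¬(x_3 → x_2)) ∧ (¬x_2 → ((x_2 → x_1) ∧ ¬x_2))) = 1 ∧ 2/3 = 2/3
¬(¬(x_3 ∧ x_3) ∧ (((x_1 ∧ ¬x_3) ∨ ¬(x_3 → x_2)) ∧ (¬x_2 → ((x_2 → x_1) ∧ ¬x_2)))) = ¬2/3 = 1/3
¬x_1 = ¬2/3 = 1/3
¬x_1 → x_1 = 1/3 → 2/3 = 1
x_1 ∧ x_2 = 2/3 ∧ 1/3 = 1/3
x_2 ∧ (x_1 ∧ x_2) = 1/3 ∧ 1/3 = 1/3
x_3 → x_2 = 0 → 1/3 = 1
(x_2 ∧ (x_1 ∧ x_2)) → (x_3 → x_2) = 1/3 → 1 = 1
(¬x_1 → x_1) → ((x_2 ∧ (x_1 ∧ x_2)) → (x_3 → x_2)) = 1 → 1 = 1
x_1 → x_1 = 2/3 → 2/3 = 1
x_1 ∧ x_3 = 2/3 ∧ 0 = 0
(x_1 → x_1) ∧ (x_1 ∧ x_3) = 1 ∧ 0 = 0
¬((x_1 → x_1) ∧ (x_1 ∧ x_3)) = ¬0 = 1
¬¬((x_1 → x_1) ∧ (x_1 ∧ x_3)) = ¬1 = 0
((¬x_1 → x_1) → ((x_2 ∧ (x_1 ∧ x_2)) → (x_3 → x_2))) ∧ ¬¬((x_1 → x_1) ∧ (x_1 ∧ x_3)) = 1 ∧ 0 = 0
x_3 ∨ x_3 = 0 ∨ 0 = 0
(x_3 ∨ x_3) ∧ x_1 = 0 ∧ 2/3 = 0
x_2 ∧ x_3 = 1/3 ∧ 0 = 0
((x_3 ∨ x_3) ∧ x_1) → (x_2 ∧ x_3) = 0 → 0 = 1
¬x_3 = ¬0 = 1
¬x_3 ∨ x_2 = 1 ∨ 1/3 = 1
¬(¬x_3 ∨ x_2) = ¬1 = 0
(((x_3 ∨ x_3) ∧ x_1) → (x_2 ∧ x_3)) ∧ ¬(¬x_3 ∨ x_2) = 1 ∧ 0 = 0
x_3 → x_2 = 0 → 1/3 = 1
x_1 ∧ x_2 = 2/3 ∧ 1/3 = 1/3
(x_3 → x_2) ∧ (x_1 ∧ x_2) = 1 ∧ 1/3 = 1/3
x_1 ∨ x_2 = 2/3 ∨ 1/3 = 2/3
((x_3 → x_2) ∧ (x_1 ∧ x_2)) ∧ (x_1 ∨ x_2) = 1/3 ∧ 2/3 = 1/3
¬(((x_3 → x_2) ∧ (x_1 ∧ x_2)) ∧ (x_1 ∨ x_2)) = ¬1/3 = 2/3
((((x_3 ∨ x_3) ∧ x_1) → (x_2 ∧ x_3)) ∧ ¬(¬x_3 ∨ x_2)) ∨ ¬(((x_3 → x_2) ∧ (x_1 ∧ x_2)) ∧ (x_1 ∨ x_2)) = 0 ∨ 2/3 = 2/3
(((¬x_1 → x_1) → ((x_2 ∧ (x_1 ∧ x_2)) → (x_3 → x_2))) ∧ ¬¬((x_1 → x_1) ∧ (x_1 ∧ x_3))) ∨ (((((x_3 ∨ x_3) ∧ x_1) → (x_2 ∧ x_3)) ∧ ¬(¬x_3 ∨ x_2)) ∨ ¬(((x_3 → x_2) ∧ (x_1 ∧ x_2)) ∧ (x_1 ∨ x_2))) = 0 ∨ 2/3 = 2/3
¬(¬(x_3 ∧ x_3) ∧ (((x_1 ∧ ¬x_3) ∨ ¬(x_3 → x_2)) ∧ (¬x_2 → ((x_2 → x_1) ∧ ¬x_2)))) ∨ ((((¬x_1 → x_1) → ((x_2 ∧ (x_1 ∧ x_2)) → (x_3 → x_2))) ∧ ¬¬((x_1 → x_1) ∧ (x_1 ∧ x_3))) ∨ (((((x_3 ∨ x_3) ∧ x_1) → (x_2 ∧ x_3)) ∧ ¬(¬x_3 ∨ x_2)) ∨ ¬(((x_3 → x_2) ∧ (x_1 ∧ x_2)) ∧ (x_1 ∨ x_2)))) = 1/3 ∨ 2/3 = 2/3

2/3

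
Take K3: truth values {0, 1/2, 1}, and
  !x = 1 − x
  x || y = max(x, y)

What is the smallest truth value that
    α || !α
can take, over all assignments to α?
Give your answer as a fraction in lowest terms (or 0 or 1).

Take α = 1/2:
!α = !1/2 = 1/2
α || !α = 1/2 || 1/2 = 1/2
No assignment yields a value below 1/2, so this is the minimum.

1/2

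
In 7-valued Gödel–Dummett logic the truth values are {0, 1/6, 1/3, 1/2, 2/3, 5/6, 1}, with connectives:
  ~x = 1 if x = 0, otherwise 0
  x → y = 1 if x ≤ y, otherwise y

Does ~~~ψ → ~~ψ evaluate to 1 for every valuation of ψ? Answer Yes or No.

Counterexample: take ψ = 0.
~ψ = ~0 = 1
~~ψ = ~1 = 0
~~~ψ = ~0 = 1
~~~ψ → ~~ψ = 1 → 0 = 0
This gives 0 ≠ 1.

No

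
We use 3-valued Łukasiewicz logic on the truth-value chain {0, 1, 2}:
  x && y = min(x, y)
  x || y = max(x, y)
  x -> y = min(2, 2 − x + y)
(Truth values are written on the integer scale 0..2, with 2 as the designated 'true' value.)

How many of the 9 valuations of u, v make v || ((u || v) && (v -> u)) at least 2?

5

u = 0, v = 0 ↦ 0  <
u = 0, v = 1 ↦ 1  <
u = 0, v = 2 ↦ 2  ≥
u = 1, v = 0 ↦ 1  <
u = 1, v = 1 ↦ 1  <
u = 1, v = 2 ↦ 2  ≥
u = 2, v = 0 ↦ 2  ≥
u = 2, v = 1 ↦ 2  ≥
u = 2, v = 2 ↦ 2  ≥
So 5 of the 9 assignments meet the threshold.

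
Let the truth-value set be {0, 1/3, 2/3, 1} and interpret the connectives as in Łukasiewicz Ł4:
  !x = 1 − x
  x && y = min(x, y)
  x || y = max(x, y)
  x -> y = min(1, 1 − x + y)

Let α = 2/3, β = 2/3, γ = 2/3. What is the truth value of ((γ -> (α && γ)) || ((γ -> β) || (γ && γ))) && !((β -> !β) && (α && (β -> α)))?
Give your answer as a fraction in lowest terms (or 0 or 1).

α && γ = 2/3 && 2/3 = 2/3
γ -> (α && γ) = 2/3 -> 2/3 = 1
γ -> β = 2/3 -> 2/3 = 1
γ && γ = 2/3 && 2/3 = 2/3
(γ -> β) || (γ && γ) = 1 || 2/3 = 1
(γ -> (α && γ)) || ((γ -> β) || (γ && γ)) = 1 || 1 = 1
!β = !2/3 = 1/3
β -> !β = 2/3 -> 1/3 = 2/3
β -> α = 2/3 -> 2/3 = 1
α && (β -> α) = 2/3 && 1 = 2/3
(β -> !β) && (α && (β -> α)) = 2/3 && 2/3 = 2/3
!((β -> !β) && (α && (β -> α))) = !2/3 = 1/3
((γ -> (α && γ)) || ((γ -> β) || (γ && γ))) && !((β -> !β) && (α && (β -> α))) = 1 && 1/3 = 1/3

1/3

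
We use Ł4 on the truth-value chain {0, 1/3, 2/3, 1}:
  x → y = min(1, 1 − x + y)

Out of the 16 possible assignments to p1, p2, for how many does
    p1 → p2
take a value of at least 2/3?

p1 = 0, p2 = 0 ↦ 1  ≥
p1 = 0, p2 = 1/3 ↦ 1  ≥
p1 = 0, p2 = 2/3 ↦ 1  ≥
p1 = 0, p2 = 1 ↦ 1  ≥
p1 = 1/3, p2 = 0 ↦ 2/3  ≥
p1 = 1/3, p2 = 1/3 ↦ 1  ≥
p1 = 1/3, p2 = 2/3 ↦ 1  ≥
p1 = 1/3, p2 = 1 ↦ 1  ≥
p1 = 2/3, p2 = 0 ↦ 1/3  <
p1 = 2/3, p2 = 1/3 ↦ 2/3  ≥
p1 = 2/3, p2 = 2/3 ↦ 1  ≥
p1 = 2/3, p2 = 1 ↦ 1  ≥
p1 = 1, p2 = 0 ↦ 0  <
p1 = 1, p2 = 1/3 ↦ 1/3  <
p1 = 1, p2 = 2/3 ↦ 2/3  ≥
p1 = 1, p2 = 1 ↦ 1  ≥
So 13 of the 16 assignments meet the threshold.

13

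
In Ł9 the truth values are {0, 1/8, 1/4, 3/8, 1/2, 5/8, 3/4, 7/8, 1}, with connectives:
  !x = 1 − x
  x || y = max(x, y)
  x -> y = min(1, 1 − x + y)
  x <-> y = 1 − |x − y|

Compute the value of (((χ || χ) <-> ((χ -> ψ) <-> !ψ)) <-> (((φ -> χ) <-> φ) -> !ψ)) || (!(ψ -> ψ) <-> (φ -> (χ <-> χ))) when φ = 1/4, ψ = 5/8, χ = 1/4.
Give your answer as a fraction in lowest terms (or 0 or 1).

χ || χ = 1/4 || 1/4 = 1/4
χ -> ψ = 1/4 -> 5/8 = 1
!ψ = !5/8 = 3/8
(χ -> ψ) <-> !ψ = 1 <-> 3/8 = 3/8
(χ || χ) <-> ((χ -> ψ) <-> !ψ) = 1/4 <-> 3/8 = 7/8
φ -> χ = 1/4 -> 1/4 = 1
(φ -> χ) <-> φ = 1 <-> 1/4 = 1/4
!ψ = !5/8 = 3/8
((φ -> χ) <-> φ) -> !ψ = 1/4 -> 3/8 = 1
((χ || χ) <-> ((χ -> ψ) <-> !ψ)) <-> (((φ -> χ) <-> φ) -> !ψ) = 7/8 <-> 1 = 7/8
ψ -> ψ = 5/8 -> 5/8 = 1
!(ψ -> ψ) = !1 = 0
χ <-> χ = 1/4 <-> 1/4 = 1
φ -> (χ <-> χ) = 1/4 -> 1 = 1
!(ψ -> ψ) <-> (φ -> (χ <-> χ)) = 0 <-> 1 = 0
(((χ || χ) <-> ((χ -> ψ) <-> !ψ)) <-> (((φ -> χ) <-> φ) -> !ψ)) || (!(ψ -> ψ) <-> (φ -> (χ <-> χ))) = 7/8 || 0 = 7/8

7/8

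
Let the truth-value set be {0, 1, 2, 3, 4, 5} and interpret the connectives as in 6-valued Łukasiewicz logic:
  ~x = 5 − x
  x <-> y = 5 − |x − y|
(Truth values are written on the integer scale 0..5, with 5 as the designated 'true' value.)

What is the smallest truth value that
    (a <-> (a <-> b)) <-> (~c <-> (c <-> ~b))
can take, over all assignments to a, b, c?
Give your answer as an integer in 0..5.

Take a = 0, b = 0, c = 2:
a <-> b = 0 <-> 0 = 5
a <-> (a <-> b) = 0 <-> 5 = 0
~c = ~2 = 3
~b = ~0 = 5
c <-> ~b = 2 <-> 5 = 2
~c <-> (c <-> ~b) = 3 <-> 2 = 4
(a <-> (a <-> b)) <-> (~c <-> (c <-> ~b)) = 0 <-> 4 = 1
No assignment yields a value below 1, so this is the minimum.

1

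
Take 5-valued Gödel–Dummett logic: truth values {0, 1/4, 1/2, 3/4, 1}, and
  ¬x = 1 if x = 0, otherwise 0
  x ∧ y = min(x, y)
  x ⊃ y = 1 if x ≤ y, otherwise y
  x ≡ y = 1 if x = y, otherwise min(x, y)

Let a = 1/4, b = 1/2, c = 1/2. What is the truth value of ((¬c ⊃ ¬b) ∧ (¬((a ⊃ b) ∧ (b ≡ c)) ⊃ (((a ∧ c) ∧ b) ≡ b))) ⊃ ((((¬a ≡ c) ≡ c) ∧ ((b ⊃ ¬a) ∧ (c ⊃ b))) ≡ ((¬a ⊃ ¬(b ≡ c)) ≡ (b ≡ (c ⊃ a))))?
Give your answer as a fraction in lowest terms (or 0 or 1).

0

¬c = ¬1/2 = 0
¬b = ¬1/2 = 0
¬c ⊃ ¬b = 0 ⊃ 0 = 1
a ⊃ b = 1/4 ⊃ 1/2 = 1
b ≡ c = 1/2 ≡ 1/2 = 1
(a ⊃ b) ∧ (b ≡ c) = 1 ∧ 1 = 1
¬((a ⊃ b) ∧ (b ≡ c)) = ¬1 = 0
a ∧ c = 1/4 ∧ 1/2 = 1/4
(a ∧ c) ∧ b = 1/4 ∧ 1/2 = 1/4
((a ∧ c) ∧ b) ≡ b = 1/4 ≡ 1/2 = 1/4
¬((a ⊃ b) ∧ (b ≡ c)) ⊃ (((a ∧ c) ∧ b) ≡ b) = 0 ⊃ 1/4 = 1
(¬c ⊃ ¬b) ∧ (¬((a ⊃ b) ∧ (b ≡ c)) ⊃ (((a ∧ c) ∧ b) ≡ b)) = 1 ∧ 1 = 1
¬a = ¬1/4 = 0
¬a ≡ c = 0 ≡ 1/2 = 0
(¬a ≡ c) ≡ c = 0 ≡ 1/2 = 0
¬a = ¬1/4 = 0
b ⊃ ¬a = 1/2 ⊃ 0 = 0
c ⊃ b = 1/2 ⊃ 1/2 = 1
(b ⊃ ¬a) ∧ (c ⊃ b) = 0 ∧ 1 = 0
((¬a ≡ c) ≡ c) ∧ ((b ⊃ ¬a) ∧ (c ⊃ b)) = 0 ∧ 0 = 0
¬a = ¬1/4 = 0
b ≡ c = 1/2 ≡ 1/2 = 1
¬(b ≡ c) = ¬1 = 0
¬a ⊃ ¬(b ≡ c) = 0 ⊃ 0 = 1
c ⊃ a = 1/2 ⊃ 1/4 = 1/4
b ≡ (c ⊃ a) = 1/2 ≡ 1/4 = 1/4
(¬a ⊃ ¬(b ≡ c)) ≡ (b ≡ (c ⊃ a)) = 1 ≡ 1/4 = 1/4
(((¬a ≡ c) ≡ c) ∧ ((b ⊃ ¬a) ∧ (c ⊃ b))) ≡ ((¬a ⊃ ¬(b ≡ c)) ≡ (b ≡ (c ⊃ a))) = 0 ≡ 1/4 = 0
((¬c ⊃ ¬b) ∧ (¬((a ⊃ b) ∧ (b ≡ c)) ⊃ (((a ∧ c) ∧ b) ≡ b))) ⊃ ((((¬a ≡ c) ≡ c) ∧ ((b ⊃ ¬a) ∧ (c ⊃ b))) ≡ ((¬a ⊃ ¬(b ≡ c)) ≡ (b ≡ (c ⊃ a)))) = 1 ⊃ 0 = 0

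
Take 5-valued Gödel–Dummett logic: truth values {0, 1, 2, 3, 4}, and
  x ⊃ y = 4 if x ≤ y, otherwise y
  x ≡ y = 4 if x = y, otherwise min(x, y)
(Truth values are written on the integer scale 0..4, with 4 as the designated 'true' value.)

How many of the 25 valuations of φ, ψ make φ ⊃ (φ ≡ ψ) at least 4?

15

value 4: 15 assignments (counts)
value 3: 1 assignment
value 2: 2 assignments
value 1: 3 assignments
value 0: 4 assignments
So 15 of the 25 assignments meet the threshold.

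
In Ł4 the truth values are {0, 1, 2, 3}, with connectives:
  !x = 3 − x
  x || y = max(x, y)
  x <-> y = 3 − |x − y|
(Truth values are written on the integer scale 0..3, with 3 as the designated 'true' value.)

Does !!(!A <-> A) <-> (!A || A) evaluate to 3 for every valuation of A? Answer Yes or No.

No

Counterexample: take A = 0.
!A = !0 = 3
!A <-> A = 3 <-> 0 = 0
!(!A <-> A) = !0 = 3
!!(!A <-> A) = !3 = 0
!A = !0 = 3
!A || A = 3 || 0 = 3
!!(!A <-> A) <-> (!A || A) = 0 <-> 3 = 0
This gives 0 ≠ 3.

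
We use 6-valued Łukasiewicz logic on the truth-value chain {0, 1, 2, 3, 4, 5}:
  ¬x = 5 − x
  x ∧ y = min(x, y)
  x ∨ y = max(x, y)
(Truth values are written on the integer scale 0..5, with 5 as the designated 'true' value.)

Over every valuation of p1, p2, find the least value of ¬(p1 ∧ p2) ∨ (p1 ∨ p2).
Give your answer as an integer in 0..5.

Take p1 = 2, p2 = 2:
p1 ∧ p2 = 2 ∧ 2 = 2
¬(p1 ∧ p2) = ¬2 = 3
p1 ∨ p2 = 2 ∨ 2 = 2
¬(p1 ∧ p2) ∨ (p1 ∨ p2) = 3 ∨ 2 = 3
No assignment yields a value below 3, so this is the minimum.

3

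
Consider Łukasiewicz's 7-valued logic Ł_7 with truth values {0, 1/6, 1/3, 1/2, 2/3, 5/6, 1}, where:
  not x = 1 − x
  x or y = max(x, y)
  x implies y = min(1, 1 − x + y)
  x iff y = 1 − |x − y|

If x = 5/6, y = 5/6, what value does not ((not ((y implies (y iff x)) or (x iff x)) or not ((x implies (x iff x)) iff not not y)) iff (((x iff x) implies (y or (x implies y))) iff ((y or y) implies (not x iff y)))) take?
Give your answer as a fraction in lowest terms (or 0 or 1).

y iff x = 5/6 iff 5/6 = 1
y implies (y iff x) = 5/6 implies 1 = 1
x iff x = 5/6 iff 5/6 = 1
(y implies (y iff x)) or (x iff x) = 1 or 1 = 1
not ((y implies (y iff x)) or (x iff x)) = not 1 = 0
x iff x = 5/6 iff 5/6 = 1
x implies (x iff x) = 5/6 implies 1 = 1
not y = not 5/6 = 1/6
not not y = not 1/6 = 5/6
(x implies (x iff x)) iff not not y = 1 iff 5/6 = 5/6
not ((x implies (x iff x)) iff not not y) = not 5/6 = 1/6
not ((y implies (y iff x)) or (x iff x)) or not ((x implies (x iff x)) iff not not y) = 0 or 1/6 = 1/6
x iff x = 5/6 iff 5/6 = 1
x implies y = 5/6 implies 5/6 = 1
y or (x implies y) = 5/6 or 1 = 1
(x iff x) implies (y or (x implies y)) = 1 implies 1 = 1
y or y = 5/6 or 5/6 = 5/6
not x = not 5/6 = 1/6
not x iff y = 1/6 iff 5/6 = 1/3
(y or y) implies (not x iff y) = 5/6 implies 1/3 = 1/2
((x iff x) implies (y or (x implies y))) iff ((y or y) implies (not x iff y)) = 1 iff 1/2 = 1/2
(not ((y implies (y iff x)) or (x iff x)) or not ((x implies (x iff x)) iff not not y)) iff (((x iff x) implies (y or (x implies y))) iff ((y or y) implies (not x iff y))) = 1/6 iff 1/2 = 2/3
not ((not ((y implies (y iff x)) or (x iff x)) or not ((x implies (x iff x)) iff not not y)) iff (((x iff x) implies (y or (x implies y))) iff ((y or y) implies (not x iff y)))) = not 2/3 = 1/3

1/3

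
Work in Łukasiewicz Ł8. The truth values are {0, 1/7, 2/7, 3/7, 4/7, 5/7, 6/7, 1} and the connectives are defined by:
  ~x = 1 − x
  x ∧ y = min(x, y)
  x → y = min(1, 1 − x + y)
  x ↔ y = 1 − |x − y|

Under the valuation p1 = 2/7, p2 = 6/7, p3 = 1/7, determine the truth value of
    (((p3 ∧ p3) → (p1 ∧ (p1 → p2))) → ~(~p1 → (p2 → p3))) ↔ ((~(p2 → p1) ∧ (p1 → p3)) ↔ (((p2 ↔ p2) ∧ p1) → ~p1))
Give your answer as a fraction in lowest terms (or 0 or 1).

6/7

p3 ∧ p3 = 1/7 ∧ 1/7 = 1/7
p1 → p2 = 2/7 → 6/7 = 1
p1 ∧ (p1 → p2) = 2/7 ∧ 1 = 2/7
(p3 ∧ p3) → (p1 ∧ (p1 → p2)) = 1/7 → 2/7 = 1
~p1 = ~2/7 = 5/7
p2 → p3 = 6/7 → 1/7 = 2/7
~p1 → (p2 → p3) = 5/7 → 2/7 = 4/7
~(~p1 → (p2 → p3)) = ~4/7 = 3/7
((p3 ∧ p3) → (p1 ∧ (p1 → p2))) → ~(~p1 → (p2 → p3)) = 1 → 3/7 = 3/7
p2 → p1 = 6/7 → 2/7 = 3/7
~(p2 → p1) = ~3/7 = 4/7
p1 → p3 = 2/7 → 1/7 = 6/7
~(p2 → p1) ∧ (p1 → p3) = 4/7 ∧ 6/7 = 4/7
p2 ↔ p2 = 6/7 ↔ 6/7 = 1
(p2 ↔ p2) ∧ p1 = 1 ∧ 2/7 = 2/7
~p1 = ~2/7 = 5/7
((p2 ↔ p2) ∧ p1) → ~p1 = 2/7 → 5/7 = 1
(~(p2 → p1) ∧ (p1 → p3)) ↔ (((p2 ↔ p2) ∧ p1) → ~p1) = 4/7 ↔ 1 = 4/7
(((p3 ∧ p3) → (p1 ∧ (p1 → p2))) → ~(~p1 → (p2 → p3))) ↔ ((~(p2 → p1) ∧ (p1 → p3)) ↔ (((p2 ↔ p2) ∧ p1) → ~p1)) = 3/7 ↔ 4/7 = 6/7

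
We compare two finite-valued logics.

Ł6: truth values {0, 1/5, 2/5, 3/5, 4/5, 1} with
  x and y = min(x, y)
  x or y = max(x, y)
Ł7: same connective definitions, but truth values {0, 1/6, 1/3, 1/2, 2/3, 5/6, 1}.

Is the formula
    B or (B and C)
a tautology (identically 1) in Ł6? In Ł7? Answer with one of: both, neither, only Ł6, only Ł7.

neither

In Ł6: at B = 0, C = 0 the value is 0 — not a tautology.
In Ł7: at B = 0, C = 0 the value is 0 — not a tautology.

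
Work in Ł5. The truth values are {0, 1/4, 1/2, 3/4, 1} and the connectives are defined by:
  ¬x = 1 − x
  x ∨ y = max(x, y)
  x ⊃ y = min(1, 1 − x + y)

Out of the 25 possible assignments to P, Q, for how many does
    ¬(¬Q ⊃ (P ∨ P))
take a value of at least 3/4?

value 1: 1 assignment (counts)
value 3/4: 2 assignments (counts)
value 1/2: 3 assignments
value 1/4: 4 assignments
value 0: 15 assignments
So 3 of the 25 assignments meet the threshold.

3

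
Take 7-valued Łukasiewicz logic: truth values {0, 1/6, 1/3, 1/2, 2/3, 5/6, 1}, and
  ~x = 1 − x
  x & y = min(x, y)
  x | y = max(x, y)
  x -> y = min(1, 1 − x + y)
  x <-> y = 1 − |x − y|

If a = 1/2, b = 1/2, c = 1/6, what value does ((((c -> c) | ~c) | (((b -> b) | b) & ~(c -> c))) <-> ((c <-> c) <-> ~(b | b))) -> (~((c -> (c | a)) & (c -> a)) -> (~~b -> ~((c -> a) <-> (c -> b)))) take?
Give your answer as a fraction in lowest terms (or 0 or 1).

c -> c = 1/6 -> 1/6 = 1
~c = ~1/6 = 5/6
(c -> c) | ~c = 1 | 5/6 = 1
b -> b = 1/2 -> 1/2 = 1
(b -> b) | b = 1 | 1/2 = 1
c -> c = 1/6 -> 1/6 = 1
~(c -> c) = ~1 = 0
((b -> b) | b) & ~(c -> c) = 1 & 0 = 0
((c -> c) | ~c) | (((b -> b) | b) & ~(c -> c)) = 1 | 0 = 1
c <-> c = 1/6 <-> 1/6 = 1
b | b = 1/2 | 1/2 = 1/2
~(b | b) = ~1/2 = 1/2
(c <-> c) <-> ~(b | b) = 1 <-> 1/2 = 1/2
(((c -> c) | ~c) | (((b -> b) | b) & ~(c -> c))) <-> ((c <-> c) <-> ~(b | b)) = 1 <-> 1/2 = 1/2
c | a = 1/6 | 1/2 = 1/2
c -> (c | a) = 1/6 -> 1/2 = 1
c -> a = 1/6 -> 1/2 = 1
(c -> (c | a)) & (c -> a) = 1 & 1 = 1
~((c -> (c | a)) & (c -> a)) = ~1 = 0
~b = ~1/2 = 1/2
~~b = ~1/2 = 1/2
c -> a = 1/6 -> 1/2 = 1
c -> b = 1/6 -> 1/2 = 1
(c -> a) <-> (c -> b) = 1 <-> 1 = 1
~((c -> a) <-> (c -> b)) = ~1 = 0
~~b -> ~((c -> a) <-> (c -> b)) = 1/2 -> 0 = 1/2
~((c -> (c | a)) & (c -> a)) -> (~~b -> ~((c -> a) <-> (c -> b))) = 0 -> 1/2 = 1
((((c -> c) | ~c) | (((b -> b) | b) & ~(c -> c))) <-> ((c <-> c) <-> ~(b | b))) -> (~((c -> (c | a)) & (c -> a)) -> (~~b -> ~((c -> a) <-> (c -> b)))) = 1/2 -> 1 = 1

1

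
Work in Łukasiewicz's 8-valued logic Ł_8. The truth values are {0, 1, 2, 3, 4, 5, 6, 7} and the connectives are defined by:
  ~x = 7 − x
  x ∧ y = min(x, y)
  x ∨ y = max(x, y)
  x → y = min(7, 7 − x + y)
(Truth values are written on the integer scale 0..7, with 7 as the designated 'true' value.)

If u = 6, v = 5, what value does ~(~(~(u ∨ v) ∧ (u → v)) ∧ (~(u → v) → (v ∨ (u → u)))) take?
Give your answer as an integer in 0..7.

u ∨ v = 6 ∨ 5 = 6
~(u ∨ v) = ~6 = 1
u → v = 6 → 5 = 6
~(u ∨ v) ∧ (u → v) = 1 ∧ 6 = 1
~(~(u ∨ v) ∧ (u → v)) = ~1 = 6
u → v = 6 → 5 = 6
~(u → v) = ~6 = 1
u → u = 6 → 6 = 7
v ∨ (u → u) = 5 ∨ 7 = 7
~(u → v) → (v ∨ (u → u)) = 1 → 7 = 7
~(~(u ∨ v) ∧ (u → v)) ∧ (~(u → v) → (v ∨ (u → u))) = 6 ∧ 7 = 6
~(~(~(u ∨ v) ∧ (u → v)) ∧ (~(u → v) → (v ∨ (u → u)))) = ~6 = 1

1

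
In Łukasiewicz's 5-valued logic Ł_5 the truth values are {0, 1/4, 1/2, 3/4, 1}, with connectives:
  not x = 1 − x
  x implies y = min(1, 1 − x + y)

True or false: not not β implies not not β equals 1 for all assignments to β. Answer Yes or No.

β = 0 ↦ 1
β = 1/4 ↦ 1
β = 1/2 ↦ 1
β = 3/4 ↦ 1
β = 1 ↦ 1
Every assignment gives a value ≥ 1.

Yes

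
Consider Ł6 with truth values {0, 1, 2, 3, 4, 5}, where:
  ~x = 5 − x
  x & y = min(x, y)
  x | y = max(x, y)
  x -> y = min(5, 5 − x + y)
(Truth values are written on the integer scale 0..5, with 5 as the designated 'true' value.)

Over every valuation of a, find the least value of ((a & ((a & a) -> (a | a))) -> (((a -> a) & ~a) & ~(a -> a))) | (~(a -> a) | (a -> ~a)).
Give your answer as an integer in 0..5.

0

Take a = 5:
a & a = 5 & 5 = 5
a | a = 5 | 5 = 5
(a & a) -> (a | a) = 5 -> 5 = 5
a & ((a & a) -> (a | a)) = 5 & 5 = 5
a -> a = 5 -> 5 = 5
~a = ~5 = 0
(a -> a) & ~a = 5 & 0 = 0
a -> a = 5 -> 5 = 5
~(a -> a) = ~5 = 0
((a -> a) & ~a) & ~(a -> a) = 0 & 0 = 0
(a & ((a & a) -> (a | a))) -> (((a -> a) & ~a) & ~(a -> a)) = 5 -> 0 = 0
a -> a = 5 -> 5 = 5
~(a -> a) = ~5 = 0
~a = ~5 = 0
a -> ~a = 5 -> 0 = 0
~(a -> a) | (a -> ~a) = 0 | 0 = 0
((a & ((a & a) -> (a | a))) -> (((a -> a) & ~a) & ~(a -> a))) | (~(a -> a) | (a -> ~a)) = 0 | 0 = 0
No assignment yields a value below 0, so this is the minimum.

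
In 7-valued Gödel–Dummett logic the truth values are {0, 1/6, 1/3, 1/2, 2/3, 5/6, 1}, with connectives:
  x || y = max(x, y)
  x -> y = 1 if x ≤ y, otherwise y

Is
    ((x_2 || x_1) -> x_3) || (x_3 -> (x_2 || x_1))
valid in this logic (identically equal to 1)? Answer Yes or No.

Yes

At x_1 = 1, x_2 = 1/3, x_3 = 1/2, for instance:
x_2 || x_1 = 1/3 || 1 = 1
(x_2 || x_1) -> x_3 = 1 -> 1/2 = 1/2
x_3 -> (x_2 || x_1) = 1/2 -> 1 = 1
((x_2 || x_1) -> x_3) || (x_3 -> (x_2 || x_1)) = 1/2 || 1 = 1
and checking the remaining 342 assignments likewise gives ≥ 1 in every case.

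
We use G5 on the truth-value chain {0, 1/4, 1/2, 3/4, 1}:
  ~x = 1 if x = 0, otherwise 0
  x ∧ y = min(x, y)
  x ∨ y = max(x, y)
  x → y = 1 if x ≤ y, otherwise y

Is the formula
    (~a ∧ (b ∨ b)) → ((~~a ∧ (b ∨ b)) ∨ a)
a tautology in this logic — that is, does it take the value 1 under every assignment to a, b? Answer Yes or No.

No

Counterexample: take a = 0, b = 1/4.
~a = ~0 = 1
b ∨ b = 1/4 ∨ 1/4 = 1/4
~a ∧ (b ∨ b) = 1 ∧ 1/4 = 1/4
~a = ~0 = 1
~~a = ~1 = 0
b ∨ b = 1/4 ∨ 1/4 = 1/4
~~a ∧ (b ∨ b) = 0 ∧ 1/4 = 0
(~~a ∧ (b ∨ b)) ∨ a = 0 ∨ 0 = 0
(~a ∧ (b ∨ b)) → ((~~a ∧ (b ∨ b)) ∨ a) = 1/4 → 0 = 0
This gives 0 ≠ 1.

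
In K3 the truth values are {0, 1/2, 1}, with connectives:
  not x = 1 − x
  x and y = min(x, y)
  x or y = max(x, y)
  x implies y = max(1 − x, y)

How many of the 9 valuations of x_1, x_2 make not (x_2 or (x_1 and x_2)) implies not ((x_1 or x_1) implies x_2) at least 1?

4

x_1 = 0, x_2 = 0 ↦ 0  <
x_1 = 0, x_2 = 1/2 ↦ 1/2  <
x_1 = 0, x_2 = 1 ↦ 1  ≥
x_1 = 1/2, x_2 = 0 ↦ 1/2  <
x_1 = 1/2, x_2 = 1/2 ↦ 1/2  <
x_1 = 1/2, x_2 = 1 ↦ 1  ≥
x_1 = 1, x_2 = 0 ↦ 1  ≥
x_1 = 1, x_2 = 1/2 ↦ 1/2  <
x_1 = 1, x_2 = 1 ↦ 1  ≥
So 4 of the 9 assignments meet the threshold.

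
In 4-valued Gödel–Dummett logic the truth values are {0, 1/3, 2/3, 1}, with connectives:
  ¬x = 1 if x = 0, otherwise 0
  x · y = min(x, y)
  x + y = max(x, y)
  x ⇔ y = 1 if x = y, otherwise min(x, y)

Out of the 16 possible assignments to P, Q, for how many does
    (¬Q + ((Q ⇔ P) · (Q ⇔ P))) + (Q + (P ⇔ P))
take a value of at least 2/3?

P = 0, Q = 0 ↦ 1  ≥
P = 0, Q = 1/3 ↦ 1  ≥
P = 0, Q = 2/3 ↦ 1  ≥
P = 0, Q = 1 ↦ 1  ≥
P = 1/3, Q = 0 ↦ 1  ≥
P = 1/3, Q = 1/3 ↦ 1  ≥
P = 1/3, Q = 2/3 ↦ 1  ≥
P = 1/3, Q = 1 ↦ 1  ≥
P = 2/3, Q = 0 ↦ 1  ≥
P = 2/3, Q = 1/3 ↦ 1  ≥
P = 2/3, Q = 2/3 ↦ 1  ≥
P = 2/3, Q = 1 ↦ 1  ≥
P = 1, Q = 0 ↦ 1  ≥
P = 1, Q = 1/3 ↦ 1  ≥
P = 1, Q = 2/3 ↦ 1  ≥
P = 1, Q = 1 ↦ 1  ≥
So 16 of the 16 assignments meet the threshold.

16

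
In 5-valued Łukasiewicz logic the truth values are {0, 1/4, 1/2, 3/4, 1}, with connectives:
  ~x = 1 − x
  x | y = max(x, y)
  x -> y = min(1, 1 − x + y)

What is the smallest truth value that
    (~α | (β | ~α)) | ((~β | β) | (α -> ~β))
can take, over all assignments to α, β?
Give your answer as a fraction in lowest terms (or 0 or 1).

Take α = 1, β = 1/2:
~α = ~1 = 0
~α = ~1 = 0
β | ~α = 1/2 | 0 = 1/2
~α | (β | ~α) = 0 | 1/2 = 1/2
~β = ~1/2 = 1/2
~β | β = 1/2 | 1/2 = 1/2
~β = ~1/2 = 1/2
α -> ~β = 1 -> 1/2 = 1/2
(~β | β) | (α -> ~β) = 1/2 | 1/2 = 1/2
(~α | (β | ~α)) | ((~β | β) | (α -> ~β)) = 1/2 | 1/2 = 1/2
No assignment yields a value below 1/2, so this is the minimum.

1/2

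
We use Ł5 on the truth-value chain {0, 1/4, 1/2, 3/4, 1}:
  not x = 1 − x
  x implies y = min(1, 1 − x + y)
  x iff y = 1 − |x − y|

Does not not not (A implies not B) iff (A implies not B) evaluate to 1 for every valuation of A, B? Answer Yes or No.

Counterexample: take A = 0, B = 0.
not B = not 0 = 1
A implies not B = 0 implies 1 = 1
not (A implies not B) = not 1 = 0
not not (A implies not B) = not 0 = 1
not not not (A implies not B) = not 1 = 0
not B = not 0 = 1
A implies not B = 0 implies 1 = 1
not not not (A implies not B) iff (A implies not B) = 0 iff 1 = 0
This gives 0 ≠ 1.

No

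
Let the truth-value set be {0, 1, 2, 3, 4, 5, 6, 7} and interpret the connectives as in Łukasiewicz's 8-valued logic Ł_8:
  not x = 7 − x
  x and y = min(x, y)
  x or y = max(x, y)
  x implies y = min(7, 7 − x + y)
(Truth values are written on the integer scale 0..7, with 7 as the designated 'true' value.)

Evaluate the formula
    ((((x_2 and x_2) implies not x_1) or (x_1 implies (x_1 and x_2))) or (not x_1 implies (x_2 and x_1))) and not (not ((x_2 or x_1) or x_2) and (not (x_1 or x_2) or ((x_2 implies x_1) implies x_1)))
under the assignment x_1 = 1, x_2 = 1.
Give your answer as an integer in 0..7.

x_2 and x_2 = 1 and 1 = 1
not x_1 = not 1 = 6
(x_2 and x_2) implies not x_1 = 1 implies 6 = 7
x_1 and x_2 = 1 and 1 = 1
x_1 implies (x_1 and x_2) = 1 implies 1 = 7
((x_2 and x_2) implies not x_1) or (x_1 implies (x_1 and x_2)) = 7 or 7 = 7
not x_1 = not 1 = 6
x_2 and x_1 = 1 and 1 = 1
not x_1 implies (x_2 and x_1) = 6 implies 1 = 2
(((x_2 and x_2) implies not x_1) or (x_1 implies (x_1 and x_2))) or (not x_1 implies (x_2 and x_1)) = 7 or 2 = 7
x_2 or x_1 = 1 or 1 = 1
(x_2 or x_1) or x_2 = 1 or 1 = 1
not ((x_2 or x_1) or x_2) = not 1 = 6
x_1 or x_2 = 1 or 1 = 1
not (x_1 or x_2) = not 1 = 6
x_2 implies x_1 = 1 implies 1 = 7
(x_2 implies x_1) implies x_1 = 7 implies 1 = 1
not (x_1 or x_2) or ((x_2 implies x_1) implies x_1) = 6 or 1 = 6
not ((x_2 or x_1) or x_2) and (not (x_1 or x_2) or ((x_2 implies x_1) implies x_1)) = 6 and 6 = 6
not (not ((x_2 or x_1) or x_2) and (not (x_1 or x_2) or ((x_2 implies x_1) implies x_1))) = not 6 = 1
((((x_2 and x_2) implies not x_1) or (x_1 implies (x_1 and x_2))) or (not x_1 implies (x_2 and x_1))) and not (not ((x_2 or x_1) or x_2) and (not (x_1 or x_2) or ((x_2 implies x_1) implies x_1))) = 7 and 1 = 1

1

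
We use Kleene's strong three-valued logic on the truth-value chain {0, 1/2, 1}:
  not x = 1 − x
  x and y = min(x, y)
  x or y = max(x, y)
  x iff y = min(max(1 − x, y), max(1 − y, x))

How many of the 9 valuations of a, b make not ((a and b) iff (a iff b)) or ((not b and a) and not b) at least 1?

a = 0, b = 0 ↦ 1  ≥
a = 0, b = 1/2 ↦ 1/2  <
a = 0, b = 1 ↦ 0  <
a = 1/2, b = 0 ↦ 1/2  <
a = 1/2, b = 1/2 ↦ 1/2  <
a = 1/2, b = 1 ↦ 1/2  <
a = 1, b = 0 ↦ 1  ≥
a = 1, b = 1/2 ↦ 1/2  <
a = 1, b = 1 ↦ 0  <
So 2 of the 9 assignments meet the threshold.

2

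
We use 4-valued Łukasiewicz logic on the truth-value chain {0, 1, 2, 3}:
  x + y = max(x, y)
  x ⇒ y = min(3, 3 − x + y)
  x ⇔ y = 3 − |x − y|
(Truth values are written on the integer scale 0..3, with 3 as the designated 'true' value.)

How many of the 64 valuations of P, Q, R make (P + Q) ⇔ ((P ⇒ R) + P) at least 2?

50

value 3: 32 assignments (counts)
value 2: 18 assignments (counts)
value 1: 10 assignments
value 0: 4 assignments
So 50 of the 64 assignments meet the threshold.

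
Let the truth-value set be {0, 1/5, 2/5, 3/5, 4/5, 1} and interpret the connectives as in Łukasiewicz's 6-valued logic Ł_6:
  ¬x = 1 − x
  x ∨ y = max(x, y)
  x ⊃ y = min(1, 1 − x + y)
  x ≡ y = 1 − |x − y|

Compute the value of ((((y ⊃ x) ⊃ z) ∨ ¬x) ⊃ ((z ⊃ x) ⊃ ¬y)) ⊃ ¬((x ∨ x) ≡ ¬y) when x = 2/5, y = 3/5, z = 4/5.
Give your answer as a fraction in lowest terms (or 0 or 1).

y ⊃ x = 3/5 ⊃ 2/5 = 4/5
(y ⊃ x) ⊃ z = 4/5 ⊃ 4/5 = 1
¬x = ¬2/5 = 3/5
((y ⊃ x) ⊃ z) ∨ ¬x = 1 ∨ 3/5 = 1
z ⊃ x = 4/5 ⊃ 2/5 = 3/5
¬y = ¬3/5 = 2/5
(z ⊃ x) ⊃ ¬y = 3/5 ⊃ 2/5 = 4/5
(((y ⊃ x) ⊃ z) ∨ ¬x) ⊃ ((z ⊃ x) ⊃ ¬y) = 1 ⊃ 4/5 = 4/5
x ∨ x = 2/5 ∨ 2/5 = 2/5
¬y = ¬3/5 = 2/5
(x ∨ x) ≡ ¬y = 2/5 ≡ 2/5 = 1
¬((x ∨ x) ≡ ¬y) = ¬1 = 0
((((y ⊃ x) ⊃ z) ∨ ¬x) ⊃ ((z ⊃ x) ⊃ ¬y)) ⊃ ¬((x ∨ x) ≡ ¬y) = 4/5 ⊃ 0 = 1/5

1/5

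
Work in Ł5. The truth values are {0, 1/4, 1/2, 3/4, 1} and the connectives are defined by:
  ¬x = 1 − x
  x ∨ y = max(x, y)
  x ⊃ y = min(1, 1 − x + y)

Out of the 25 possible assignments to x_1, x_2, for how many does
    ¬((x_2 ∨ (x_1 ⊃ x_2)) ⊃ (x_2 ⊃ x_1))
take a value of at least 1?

1

value 1: 1 assignment (counts)
value 3/4: 2 assignments
value 1/2: 3 assignments
value 1/4: 4 assignments
value 0: 15 assignments
So 1 of the 25 assignments meets the threshold.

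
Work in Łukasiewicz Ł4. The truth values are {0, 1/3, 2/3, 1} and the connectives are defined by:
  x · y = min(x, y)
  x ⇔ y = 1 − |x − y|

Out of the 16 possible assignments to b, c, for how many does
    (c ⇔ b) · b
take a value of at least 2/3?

b = 0, c = 0 ↦ 0  <
b = 0, c = 1/3 ↦ 0  <
b = 0, c = 2/3 ↦ 0  <
b = 0, c = 1 ↦ 0  <
b = 1/3, c = 0 ↦ 1/3  <
b = 1/3, c = 1/3 ↦ 1/3  <
b = 1/3, c = 2/3 ↦ 1/3  <
b = 1/3, c = 1 ↦ 1/3  <
b = 2/3, c = 0 ↦ 1/3  <
b = 2/3, c = 1/3 ↦ 2/3  ≥
b = 2/3, c = 2/3 ↦ 2/3  ≥
b = 2/3, c = 1 ↦ 2/3  ≥
b = 1, c = 0 ↦ 0  <
b = 1, c = 1/3 ↦ 1/3  <
b = 1, c = 2/3 ↦ 2/3  ≥
b = 1, c = 1 ↦ 1  ≥
So 5 of the 16 assignments meet the threshold.

5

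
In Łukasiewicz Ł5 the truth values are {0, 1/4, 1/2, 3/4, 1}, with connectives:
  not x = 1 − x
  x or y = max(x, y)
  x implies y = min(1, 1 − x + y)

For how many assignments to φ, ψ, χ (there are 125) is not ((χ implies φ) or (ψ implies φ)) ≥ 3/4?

5

value 1: 1 assignment (counts)
value 3/4: 4 assignments (counts)
value 1/2: 9 assignments
value 1/4: 16 assignments
value 0: 95 assignments
So 5 of the 125 assignments meet the threshold.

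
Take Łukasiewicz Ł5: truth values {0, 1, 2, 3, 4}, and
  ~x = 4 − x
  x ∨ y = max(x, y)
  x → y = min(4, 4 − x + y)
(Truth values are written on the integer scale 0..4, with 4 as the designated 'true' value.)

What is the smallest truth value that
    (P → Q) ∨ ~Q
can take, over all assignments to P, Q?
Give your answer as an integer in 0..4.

2

Take P = 4, Q = 2:
P → Q = 4 → 2 = 2
~Q = ~2 = 2
(P → Q) ∨ ~Q = 2 ∨ 2 = 2
No assignment yields a value below 2, so this is the minimum.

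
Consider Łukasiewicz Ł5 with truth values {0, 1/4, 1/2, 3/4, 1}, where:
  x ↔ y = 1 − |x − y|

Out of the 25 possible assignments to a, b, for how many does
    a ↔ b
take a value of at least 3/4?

13

value 1: 5 assignments (counts)
value 3/4: 8 assignments (counts)
value 1/2: 6 assignments
value 1/4: 4 assignments
value 0: 2 assignments
So 13 of the 25 assignments meet the threshold.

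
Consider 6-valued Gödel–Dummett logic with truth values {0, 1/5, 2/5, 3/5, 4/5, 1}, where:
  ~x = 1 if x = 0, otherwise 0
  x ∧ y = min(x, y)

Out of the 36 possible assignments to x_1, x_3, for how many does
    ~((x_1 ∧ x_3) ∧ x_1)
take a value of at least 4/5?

value 1: 11 assignments (counts)
value 0: 25 assignments
So 11 of the 36 assignments meet the threshold.

11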